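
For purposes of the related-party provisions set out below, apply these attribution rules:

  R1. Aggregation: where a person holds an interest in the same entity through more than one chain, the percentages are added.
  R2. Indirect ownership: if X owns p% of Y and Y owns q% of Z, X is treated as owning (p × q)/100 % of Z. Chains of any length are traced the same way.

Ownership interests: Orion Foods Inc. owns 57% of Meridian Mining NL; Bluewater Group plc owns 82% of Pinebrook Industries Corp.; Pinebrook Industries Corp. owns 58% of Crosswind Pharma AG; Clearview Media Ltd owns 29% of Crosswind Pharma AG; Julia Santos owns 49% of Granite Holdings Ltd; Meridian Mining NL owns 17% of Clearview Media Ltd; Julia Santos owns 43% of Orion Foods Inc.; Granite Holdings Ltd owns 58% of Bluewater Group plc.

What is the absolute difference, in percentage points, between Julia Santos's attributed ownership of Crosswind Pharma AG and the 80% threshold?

65.275105

Chain via Granite Holdings Ltd → Bluewater Group plc → Pinebrook Industries Corp. (R2): 49% × 58% × 82% × 58% = 13.516552% of Crosswind Pharma AG.
Chain via Orion Foods Inc. → Meridian Mining NL → Clearview Media Ltd (R2): 43% × 57% × 17% × 29% = 1.208343% of Crosswind Pharma AG.
Aggregating (R1): 13.516552% + 1.208343% = 14.724895%.
14.724895% falls short of the 80% threshold by 65.275105 percentage points.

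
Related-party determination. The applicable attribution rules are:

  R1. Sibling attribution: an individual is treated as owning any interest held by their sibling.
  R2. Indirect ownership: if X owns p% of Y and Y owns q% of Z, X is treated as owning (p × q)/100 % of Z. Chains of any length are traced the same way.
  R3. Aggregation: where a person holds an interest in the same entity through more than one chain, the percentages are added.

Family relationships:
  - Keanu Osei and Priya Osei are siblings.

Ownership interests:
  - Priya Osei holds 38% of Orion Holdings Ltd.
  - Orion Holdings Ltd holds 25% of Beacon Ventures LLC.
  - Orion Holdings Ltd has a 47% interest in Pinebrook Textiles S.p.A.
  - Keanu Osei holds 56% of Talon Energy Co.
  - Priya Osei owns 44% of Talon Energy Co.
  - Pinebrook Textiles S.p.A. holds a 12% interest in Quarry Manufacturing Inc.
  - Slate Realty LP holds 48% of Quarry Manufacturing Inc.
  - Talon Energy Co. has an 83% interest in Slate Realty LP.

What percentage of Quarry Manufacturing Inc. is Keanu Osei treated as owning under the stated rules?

41.9832%

By sibling attribution (R1), Keanu Osei is treated as also owning Priya Osei's interest in Talon Energy Co, giving 56% + 44% = 100%.
By sibling attribution (R1), Keanu Osei is treated as owning Priya Osei's 38% interest in Orion Holdings Ltd.
Chain via Talon Energy Co. → Slate Realty LP (R2): 100% × 83% × 48% = 39.84% of Quarry Manufacturing Inc.
Chain via Orion Holdings Ltd → Pinebrook Textiles S.p.A. (R2): 38% × 47% × 12% = 2.1432% of Quarry Manufacturing Inc.
Aggregating (R3): 39.84% + 2.1432% = 41.9832%.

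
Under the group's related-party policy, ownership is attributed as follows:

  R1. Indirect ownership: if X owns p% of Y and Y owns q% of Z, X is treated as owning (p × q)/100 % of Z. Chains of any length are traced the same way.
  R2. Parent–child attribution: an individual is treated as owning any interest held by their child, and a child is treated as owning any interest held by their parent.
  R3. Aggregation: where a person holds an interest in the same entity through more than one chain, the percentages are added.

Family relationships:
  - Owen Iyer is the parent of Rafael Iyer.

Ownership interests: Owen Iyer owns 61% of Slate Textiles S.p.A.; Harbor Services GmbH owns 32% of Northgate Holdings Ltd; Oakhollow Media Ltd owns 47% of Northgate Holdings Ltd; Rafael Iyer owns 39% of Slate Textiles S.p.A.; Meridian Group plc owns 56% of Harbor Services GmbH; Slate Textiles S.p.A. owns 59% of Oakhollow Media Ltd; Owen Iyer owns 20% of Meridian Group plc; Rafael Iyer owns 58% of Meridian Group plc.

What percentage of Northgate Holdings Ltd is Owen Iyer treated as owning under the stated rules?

41.7076%

By parent–child attribution (R2), Owen Iyer is treated as also owning Rafael Iyer's interest in Meridian Group plc, giving 20% + 58% = 78%.
By parent–child attribution (R2), Owen Iyer is treated as also owning Rafael Iyer's interest in Slate Textiles S.p.A, giving 61% + 39% = 100%.
Chain via Meridian Group plc → Harbor Services GmbH (R1): 78% × 56% × 32% = 13.9776% of Northgate Holdings Ltd.
Chain via Slate Textiles S.p.A. → Oakhollow Media Ltd (R1): 100% × 59% × 47% = 27.73% of Northgate Holdings Ltd.
Aggregating (R3): 13.9776% + 27.73% = 41.7076%.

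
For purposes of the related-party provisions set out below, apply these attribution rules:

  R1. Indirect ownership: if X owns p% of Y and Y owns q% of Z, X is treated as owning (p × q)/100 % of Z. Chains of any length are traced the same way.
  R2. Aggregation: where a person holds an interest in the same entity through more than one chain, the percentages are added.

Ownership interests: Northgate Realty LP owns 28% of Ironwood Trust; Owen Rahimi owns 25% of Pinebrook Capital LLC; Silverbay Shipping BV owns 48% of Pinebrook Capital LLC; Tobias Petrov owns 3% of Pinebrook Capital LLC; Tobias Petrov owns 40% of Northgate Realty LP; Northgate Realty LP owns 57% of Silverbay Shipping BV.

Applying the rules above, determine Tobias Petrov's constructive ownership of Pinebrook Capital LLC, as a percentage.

13.944%

Chain via Northgate Realty LP → Silverbay Shipping BV (R1): 40% × 57% × 48% = 10.944% of Pinebrook Capital LLC.
Direct interest in Pinebrook Capital LLC: 3%.
Aggregating (R2): 10.944% + 3% = 13.944%.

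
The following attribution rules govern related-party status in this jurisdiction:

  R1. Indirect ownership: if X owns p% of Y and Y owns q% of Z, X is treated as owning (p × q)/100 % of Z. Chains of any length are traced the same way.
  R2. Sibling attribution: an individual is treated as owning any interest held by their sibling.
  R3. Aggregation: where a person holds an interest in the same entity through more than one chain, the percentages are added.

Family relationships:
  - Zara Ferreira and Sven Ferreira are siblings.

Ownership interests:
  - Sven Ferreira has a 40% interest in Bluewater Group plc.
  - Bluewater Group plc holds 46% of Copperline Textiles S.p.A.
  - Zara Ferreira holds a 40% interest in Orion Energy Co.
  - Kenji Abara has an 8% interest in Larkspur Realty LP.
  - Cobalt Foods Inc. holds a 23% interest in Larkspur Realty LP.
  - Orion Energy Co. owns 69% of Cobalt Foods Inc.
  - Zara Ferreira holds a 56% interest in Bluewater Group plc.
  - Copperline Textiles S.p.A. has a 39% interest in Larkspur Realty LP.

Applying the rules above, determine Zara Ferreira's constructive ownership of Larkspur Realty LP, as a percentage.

By sibling attribution (R2), Zara Ferreira is treated as also owning Sven Ferreira's interest in Bluewater Group plc, giving 56% + 40% = 96%.
Chain via Orion Energy Co. → Cobalt Foods Inc. (R1): 40% × 69% × 23% = 6.348% of Larkspur Realty LP.
Chain via Bluewater Group plc → Copperline Textiles S.p.A. (R1): 96% × 46% × 39% = 17.2224% of Larkspur Realty LP.
Aggregating (R3): 6.348% + 17.2224% = 23.5704%.

23.5704%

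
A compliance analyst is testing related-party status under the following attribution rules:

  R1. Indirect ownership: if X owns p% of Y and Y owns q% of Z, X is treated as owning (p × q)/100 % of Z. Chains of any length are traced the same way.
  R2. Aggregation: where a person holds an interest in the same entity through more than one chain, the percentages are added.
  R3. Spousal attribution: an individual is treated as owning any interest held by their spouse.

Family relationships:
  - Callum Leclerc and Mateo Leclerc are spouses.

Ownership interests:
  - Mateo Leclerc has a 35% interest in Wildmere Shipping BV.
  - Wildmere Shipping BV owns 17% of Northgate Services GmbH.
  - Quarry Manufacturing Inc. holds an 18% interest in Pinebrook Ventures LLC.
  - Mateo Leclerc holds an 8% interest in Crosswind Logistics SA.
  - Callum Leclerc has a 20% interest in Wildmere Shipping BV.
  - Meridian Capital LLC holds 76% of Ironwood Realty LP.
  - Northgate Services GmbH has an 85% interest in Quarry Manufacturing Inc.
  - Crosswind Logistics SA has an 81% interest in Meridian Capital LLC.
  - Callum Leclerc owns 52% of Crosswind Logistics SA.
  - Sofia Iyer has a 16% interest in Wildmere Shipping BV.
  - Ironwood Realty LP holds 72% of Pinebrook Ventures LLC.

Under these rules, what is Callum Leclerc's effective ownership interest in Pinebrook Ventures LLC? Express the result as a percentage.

28.02447%

By spousal attribution (R3), Callum Leclerc is treated as also owning Mateo Leclerc's interest in Crosswind Logistics SA, giving 52% + 8% = 60%.
By spousal attribution (R3), Callum Leclerc is treated as also owning Mateo Leclerc's interest in Wildmere Shipping BV, giving 20% + 35% = 55%.
Chain via Crosswind Logistics SA → Meridian Capital LLC → Ironwood Realty LP (R1): 60% × 81% × 76% × 72% = 26.59392% of Pinebrook Ventures LLC.
Chain via Wildmere Shipping BV → Northgate Services GmbH → Quarry Manufacturing Inc. (R1): 55% × 17% × 85% × 18% = 1.43055% of Pinebrook Ventures LLC.
Aggregating (R2): 26.59392% + 1.43055% = 28.02447%.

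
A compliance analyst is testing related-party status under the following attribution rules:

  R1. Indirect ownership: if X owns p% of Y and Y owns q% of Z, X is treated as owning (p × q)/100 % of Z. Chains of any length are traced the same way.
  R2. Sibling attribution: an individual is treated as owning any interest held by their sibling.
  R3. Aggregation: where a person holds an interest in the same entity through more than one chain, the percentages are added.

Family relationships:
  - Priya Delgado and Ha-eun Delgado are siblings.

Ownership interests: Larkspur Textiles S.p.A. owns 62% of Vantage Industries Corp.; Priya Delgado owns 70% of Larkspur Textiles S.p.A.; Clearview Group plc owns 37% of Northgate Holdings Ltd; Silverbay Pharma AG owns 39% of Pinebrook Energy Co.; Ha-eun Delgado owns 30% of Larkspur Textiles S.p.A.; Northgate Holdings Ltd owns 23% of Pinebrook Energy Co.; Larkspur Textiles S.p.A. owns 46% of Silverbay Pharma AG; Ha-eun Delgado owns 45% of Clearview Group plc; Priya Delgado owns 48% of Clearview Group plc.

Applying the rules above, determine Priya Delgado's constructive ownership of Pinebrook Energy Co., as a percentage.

25.8543%

By sibling attribution (R2), Priya Delgado is treated as also owning Ha-eun Delgado's interest in Larkspur Textiles S.p.A, giving 70% + 30% = 100%.
By sibling attribution (R2), Priya Delgado is treated as also owning Ha-eun Delgado's interest in Clearview Group plc, giving 48% + 45% = 93%.
Chain via Larkspur Textiles S.p.A. → Silverbay Pharma AG (R1): 100% × 46% × 39% = 17.94% of Pinebrook Energy Co.
Chain via Clearview Group plc → Northgate Holdings Ltd (R1): 93% × 37% × 23% = 7.9143% of Pinebrook Energy Co.
Aggregating (R3): 17.94% + 7.9143% = 25.8543%.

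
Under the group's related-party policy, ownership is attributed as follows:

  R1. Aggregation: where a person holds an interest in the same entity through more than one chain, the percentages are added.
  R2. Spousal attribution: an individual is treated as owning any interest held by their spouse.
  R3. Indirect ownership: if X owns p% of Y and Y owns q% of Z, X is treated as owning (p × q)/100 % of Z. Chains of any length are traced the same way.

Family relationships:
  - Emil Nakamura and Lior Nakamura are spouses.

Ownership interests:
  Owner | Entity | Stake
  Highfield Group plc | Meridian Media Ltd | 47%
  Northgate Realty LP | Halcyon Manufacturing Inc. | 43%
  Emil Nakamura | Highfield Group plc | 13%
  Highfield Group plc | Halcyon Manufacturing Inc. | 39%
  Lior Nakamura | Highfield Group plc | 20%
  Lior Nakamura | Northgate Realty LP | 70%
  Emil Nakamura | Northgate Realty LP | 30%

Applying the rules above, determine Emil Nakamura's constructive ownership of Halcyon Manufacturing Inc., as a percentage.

By spousal attribution (R2), Emil Nakamura is treated as also owning Lior Nakamura's interest in Northgate Realty LP, giving 30% + 70% = 100%.
By spousal attribution (R2), Emil Nakamura is treated as also owning Lior Nakamura's interest in Highfield Group plc, giving 13% + 20% = 33%.
Chain via Northgate Realty LP (R3): 100% × 43% = 43% of Halcyon Manufacturing Inc.
Chain via Highfield Group plc (R3): 33% × 39% = 12.87% of Halcyon Manufacturing Inc.
Aggregating (R1): 43% + 12.87% = 55.87%.

55.87%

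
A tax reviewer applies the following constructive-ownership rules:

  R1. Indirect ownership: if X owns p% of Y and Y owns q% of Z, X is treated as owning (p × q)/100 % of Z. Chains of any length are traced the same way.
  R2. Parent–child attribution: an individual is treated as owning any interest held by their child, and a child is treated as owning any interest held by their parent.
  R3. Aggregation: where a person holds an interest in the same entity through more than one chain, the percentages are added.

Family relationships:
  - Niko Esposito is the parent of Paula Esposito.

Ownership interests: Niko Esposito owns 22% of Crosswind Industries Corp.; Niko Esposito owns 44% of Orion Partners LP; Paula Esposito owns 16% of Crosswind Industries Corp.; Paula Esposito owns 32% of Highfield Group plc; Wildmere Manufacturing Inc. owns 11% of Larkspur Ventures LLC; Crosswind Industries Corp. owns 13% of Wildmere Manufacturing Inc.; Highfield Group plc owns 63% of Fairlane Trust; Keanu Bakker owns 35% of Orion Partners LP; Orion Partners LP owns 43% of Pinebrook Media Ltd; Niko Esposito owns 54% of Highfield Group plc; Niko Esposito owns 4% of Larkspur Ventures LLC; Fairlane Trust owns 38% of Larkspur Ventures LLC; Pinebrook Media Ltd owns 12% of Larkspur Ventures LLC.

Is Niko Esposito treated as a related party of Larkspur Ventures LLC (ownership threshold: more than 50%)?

By parent–child attribution (R2), Niko Esposito is treated as also owning Paula Esposito's interest in Highfield Group plc, giving 54% + 32% = 86%.
By parent–child attribution (R2), Niko Esposito is treated as also owning Paula Esposito's interest in Crosswind Industries Corp, giving 22% + 16% = 38%.
Chain via Highfield Group plc → Fairlane Trust (R1): 86% × 63% × 38% = 20.5884% of Larkspur Ventures LLC.
Chain via Orion Partners LP → Pinebrook Media Ltd (R1): 44% × 43% × 12% = 2.2704% of Larkspur Ventures LLC.
Chain via Crosswind Industries Corp. → Wildmere Manufacturing Inc. (R1): 38% × 13% × 11% = 0.5434% of Larkspur Ventures LLC.
Direct interest in Larkspur Ventures LLC: 4%.
Aggregating (R3): 20.5884% + 2.2704% + 0.5434% + 4% = 27.4022%.
27.4022% does not exceed the 50% threshold, so Niko is not a related party to Larkspur Ventures LLC.

No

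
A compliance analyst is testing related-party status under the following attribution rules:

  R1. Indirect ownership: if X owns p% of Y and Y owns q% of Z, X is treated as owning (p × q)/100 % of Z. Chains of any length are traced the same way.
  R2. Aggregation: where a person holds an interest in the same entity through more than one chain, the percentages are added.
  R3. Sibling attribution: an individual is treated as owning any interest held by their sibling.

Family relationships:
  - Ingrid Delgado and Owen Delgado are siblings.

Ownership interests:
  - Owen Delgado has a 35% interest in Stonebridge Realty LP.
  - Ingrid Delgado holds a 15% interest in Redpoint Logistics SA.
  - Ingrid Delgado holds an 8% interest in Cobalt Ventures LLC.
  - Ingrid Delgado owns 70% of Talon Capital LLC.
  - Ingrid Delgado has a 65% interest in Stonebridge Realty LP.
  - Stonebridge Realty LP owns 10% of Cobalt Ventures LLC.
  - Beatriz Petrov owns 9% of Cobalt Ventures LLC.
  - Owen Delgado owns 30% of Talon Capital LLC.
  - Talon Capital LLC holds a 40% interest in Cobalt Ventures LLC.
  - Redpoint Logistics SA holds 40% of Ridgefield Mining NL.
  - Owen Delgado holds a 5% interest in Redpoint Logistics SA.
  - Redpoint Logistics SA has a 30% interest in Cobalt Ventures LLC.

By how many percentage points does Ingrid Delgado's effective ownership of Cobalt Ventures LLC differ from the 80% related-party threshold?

By sibling attribution (R3), Ingrid Delgado is treated as also owning Owen Delgado's interest in Talon Capital LLC, giving 70% + 30% = 100%.
By sibling attribution (R3), Ingrid Delgado is treated as also owning Owen Delgado's interest in Stonebridge Realty LP, giving 65% + 35% = 100%.
By sibling attribution (R3), Ingrid Delgado is treated as also owning Owen Delgado's interest in Redpoint Logistics SA, giving 15% + 5% = 20%.
Chain via Talon Capital LLC (R1): 100% × 40% = 40% of Cobalt Ventures LLC.
Chain via Stonebridge Realty LP (R1): 100% × 10% = 10% of Cobalt Ventures LLC.
Chain via Redpoint Logistics SA (R1): 20% × 30% = 6% of Cobalt Ventures LLC.
Direct interest in Cobalt Ventures LLC: 8%.
Aggregating (R2): 40% + 10% + 6% + 8% = 64%.
64% falls short of the 80% threshold by 16 percentage points.

16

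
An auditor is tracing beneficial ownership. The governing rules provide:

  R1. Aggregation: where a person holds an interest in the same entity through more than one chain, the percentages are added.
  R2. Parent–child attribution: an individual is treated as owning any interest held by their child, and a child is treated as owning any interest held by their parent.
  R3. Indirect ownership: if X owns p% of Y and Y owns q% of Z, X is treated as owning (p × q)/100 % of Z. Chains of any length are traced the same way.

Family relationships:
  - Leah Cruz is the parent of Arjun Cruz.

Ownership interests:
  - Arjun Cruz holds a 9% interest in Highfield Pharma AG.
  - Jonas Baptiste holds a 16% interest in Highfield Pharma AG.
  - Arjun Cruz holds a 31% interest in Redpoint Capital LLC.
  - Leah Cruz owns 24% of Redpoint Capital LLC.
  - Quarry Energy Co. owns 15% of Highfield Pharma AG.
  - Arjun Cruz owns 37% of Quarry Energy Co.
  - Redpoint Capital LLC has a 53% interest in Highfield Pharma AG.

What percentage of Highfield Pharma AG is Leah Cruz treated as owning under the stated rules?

43.7%

By parent–child attribution (R2), Leah Cruz is treated as also owning Arjun Cruz's interest in Redpoint Capital LLC, giving 24% + 31% = 55%.
By parent–child attribution (R2), Leah Cruz is treated as owning Arjun Cruz's 37% interest in Quarry Energy Co.
By parent–child attribution (R2), Leah Cruz is treated as owning Arjun Cruz's 9% interest in Highfield Pharma AG.
Chain via Redpoint Capital LLC (R3): 55% × 53% = 29.15% of Highfield Pharma AG.
Chain via Quarry Energy Co. (R3): 37% × 15% = 5.55% of Highfield Pharma AG.
Direct interest in Highfield Pharma AG: 9%.
Aggregating (R1): 29.15% + 5.55% + 9% = 43.7%.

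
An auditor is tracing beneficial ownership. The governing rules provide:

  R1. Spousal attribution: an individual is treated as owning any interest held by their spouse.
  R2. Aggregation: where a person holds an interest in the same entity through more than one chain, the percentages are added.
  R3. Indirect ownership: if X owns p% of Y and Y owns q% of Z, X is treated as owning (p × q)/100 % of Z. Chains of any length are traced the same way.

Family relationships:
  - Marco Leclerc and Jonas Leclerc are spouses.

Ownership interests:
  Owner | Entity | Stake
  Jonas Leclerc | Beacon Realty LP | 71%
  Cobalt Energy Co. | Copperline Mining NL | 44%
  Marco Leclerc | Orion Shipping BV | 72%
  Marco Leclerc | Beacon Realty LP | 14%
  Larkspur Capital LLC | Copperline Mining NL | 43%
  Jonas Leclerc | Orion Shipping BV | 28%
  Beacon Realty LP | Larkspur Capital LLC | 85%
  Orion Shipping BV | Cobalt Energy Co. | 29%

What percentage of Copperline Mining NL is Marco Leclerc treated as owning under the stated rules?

By spousal attribution (R1), Marco Leclerc is treated as also owning Jonas Leclerc's interest in Orion Shipping BV, giving 72% + 28% = 100%.
By spousal attribution (R1), Marco Leclerc is treated as also owning Jonas Leclerc's interest in Beacon Realty LP, giving 14% + 71% = 85%.
Chain via Orion Shipping BV → Cobalt Energy Co. (R3): 100% × 29% × 44% = 12.76% of Copperline Mining NL.
Chain via Beacon Realty LP → Larkspur Capital LLC (R3): 85% × 85% × 43% = 31.0675% of Copperline Mining NL.
Aggregating (R2): 12.76% + 31.0675% = 43.8275%.

43.8275%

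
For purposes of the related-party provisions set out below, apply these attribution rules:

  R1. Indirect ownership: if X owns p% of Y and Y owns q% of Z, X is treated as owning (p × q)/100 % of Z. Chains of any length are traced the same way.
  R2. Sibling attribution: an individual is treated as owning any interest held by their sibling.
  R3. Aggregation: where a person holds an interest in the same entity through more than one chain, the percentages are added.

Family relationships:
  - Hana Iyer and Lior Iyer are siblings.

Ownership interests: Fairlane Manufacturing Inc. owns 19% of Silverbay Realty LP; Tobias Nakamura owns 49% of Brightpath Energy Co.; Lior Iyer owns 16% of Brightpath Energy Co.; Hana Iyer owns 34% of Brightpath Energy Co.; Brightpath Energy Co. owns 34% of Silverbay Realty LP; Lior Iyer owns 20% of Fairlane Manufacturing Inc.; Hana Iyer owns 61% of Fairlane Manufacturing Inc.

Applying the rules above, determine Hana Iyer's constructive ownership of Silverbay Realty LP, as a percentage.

By sibling attribution (R2), Hana Iyer is treated as also owning Lior Iyer's interest in Fairlane Manufacturing Inc, giving 61% + 20% = 81%.
By sibling attribution (R2), Hana Iyer is treated as also owning Lior Iyer's interest in Brightpath Energy Co, giving 34% + 16% = 50%.
Chain via Fairlane Manufacturing Inc. (R1): 81% × 19% = 15.39% of Silverbay Realty LP.
Chain via Brightpath Energy Co. (R1): 50% × 34% = 17% of Silverbay Realty LP.
Aggregating (R3): 15.39% + 17% = 32.39%.

32.39%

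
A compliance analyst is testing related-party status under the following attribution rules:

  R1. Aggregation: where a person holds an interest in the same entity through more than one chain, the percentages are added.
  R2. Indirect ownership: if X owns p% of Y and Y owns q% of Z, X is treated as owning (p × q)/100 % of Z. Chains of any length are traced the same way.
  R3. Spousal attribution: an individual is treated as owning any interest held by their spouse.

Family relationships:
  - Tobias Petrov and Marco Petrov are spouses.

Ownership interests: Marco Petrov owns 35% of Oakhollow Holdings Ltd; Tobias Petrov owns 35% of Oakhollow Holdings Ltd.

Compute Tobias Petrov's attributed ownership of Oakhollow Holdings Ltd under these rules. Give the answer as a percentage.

70%

By spousal attribution (R3), Tobias Petrov is treated as also owning Marco Petrov's interest in Oakhollow Holdings Ltd, giving 35% + 35% = 70%.
Direct interest in Oakhollow Holdings Ltd: 70%.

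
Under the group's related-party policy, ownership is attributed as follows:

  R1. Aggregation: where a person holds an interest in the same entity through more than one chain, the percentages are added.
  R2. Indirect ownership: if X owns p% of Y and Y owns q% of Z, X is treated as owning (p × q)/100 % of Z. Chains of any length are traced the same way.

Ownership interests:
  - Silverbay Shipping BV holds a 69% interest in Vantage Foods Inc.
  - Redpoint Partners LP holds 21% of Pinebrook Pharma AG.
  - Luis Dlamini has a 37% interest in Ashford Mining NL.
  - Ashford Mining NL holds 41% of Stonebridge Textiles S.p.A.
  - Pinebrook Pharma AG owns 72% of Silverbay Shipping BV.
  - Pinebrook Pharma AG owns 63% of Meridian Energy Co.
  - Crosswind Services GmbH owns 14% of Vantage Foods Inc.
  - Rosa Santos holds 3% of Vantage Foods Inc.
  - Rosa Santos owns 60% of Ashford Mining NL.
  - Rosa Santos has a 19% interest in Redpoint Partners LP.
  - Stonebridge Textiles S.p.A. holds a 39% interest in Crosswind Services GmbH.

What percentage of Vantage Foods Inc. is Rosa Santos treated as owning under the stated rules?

6.325392%

Chain via Redpoint Partners LP → Pinebrook Pharma AG → Silverbay Shipping BV (R2): 19% × 21% × 72% × 69% = 1.982232% of Vantage Foods Inc.
Chain via Ashford Mining NL → Stonebridge Textiles S.p.A. → Crosswind Services GmbH (R2): 60% × 41% × 39% × 14% = 1.34316% of Vantage Foods Inc.
Direct interest in Vantage Foods Inc: 3%.
Aggregating (R1): 1.982232% + 1.34316% + 3% = 6.325392%.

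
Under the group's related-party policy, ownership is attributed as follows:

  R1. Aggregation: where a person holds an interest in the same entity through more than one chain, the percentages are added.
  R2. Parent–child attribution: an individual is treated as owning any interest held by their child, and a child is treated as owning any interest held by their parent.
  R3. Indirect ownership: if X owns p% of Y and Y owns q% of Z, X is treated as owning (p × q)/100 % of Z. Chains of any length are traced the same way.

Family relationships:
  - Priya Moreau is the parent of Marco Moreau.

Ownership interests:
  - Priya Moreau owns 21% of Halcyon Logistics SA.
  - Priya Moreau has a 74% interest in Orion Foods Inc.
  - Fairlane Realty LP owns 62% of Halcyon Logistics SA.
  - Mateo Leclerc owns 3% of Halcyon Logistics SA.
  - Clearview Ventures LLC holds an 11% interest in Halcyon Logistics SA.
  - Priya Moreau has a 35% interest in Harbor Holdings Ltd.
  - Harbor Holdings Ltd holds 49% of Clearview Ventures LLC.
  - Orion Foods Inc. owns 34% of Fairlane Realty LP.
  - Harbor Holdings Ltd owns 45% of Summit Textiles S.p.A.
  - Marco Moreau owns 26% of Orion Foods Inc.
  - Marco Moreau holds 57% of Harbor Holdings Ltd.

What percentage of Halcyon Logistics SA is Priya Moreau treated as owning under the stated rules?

By parent–child attribution (R2), Priya Moreau is treated as also owning Marco Moreau's interest in Harbor Holdings Ltd, giving 35% + 57% = 92%.
By parent–child attribution (R2), Priya Moreau is treated as also owning Marco Moreau's interest in Orion Foods Inc, giving 74% + 26% = 100%.
Chain via Harbor Holdings Ltd → Clearview Ventures LLC (R3): 92% × 49% × 11% = 4.9588% of Halcyon Logistics SA.
Chain via Orion Foods Inc. → Fairlane Realty LP (R3): 100% × 34% × 62% = 21.08% of Halcyon Logistics SA.
Direct interest in Halcyon Logistics SA: 21%.
Aggregating (R1): 4.9588% + 21.08% + 21% = 47.0388%.

47.0388%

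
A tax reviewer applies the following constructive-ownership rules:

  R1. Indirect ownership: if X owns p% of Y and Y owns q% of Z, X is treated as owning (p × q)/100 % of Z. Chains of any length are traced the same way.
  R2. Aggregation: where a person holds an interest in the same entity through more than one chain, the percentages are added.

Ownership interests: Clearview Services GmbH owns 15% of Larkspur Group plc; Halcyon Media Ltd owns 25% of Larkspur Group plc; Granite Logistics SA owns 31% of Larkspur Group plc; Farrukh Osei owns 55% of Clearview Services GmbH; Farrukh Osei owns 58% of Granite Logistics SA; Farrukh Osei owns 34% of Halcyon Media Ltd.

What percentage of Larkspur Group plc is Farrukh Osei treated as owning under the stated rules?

34.73%

Chain via Clearview Services GmbH (R1): 55% × 15% = 8.25% of Larkspur Group plc.
Chain via Granite Logistics SA (R1): 58% × 31% = 17.98% of Larkspur Group plc.
Chain via Halcyon Media Ltd (R1): 34% × 25% = 8.5% of Larkspur Group plc.
Aggregating (R2): 8.25% + 17.98% + 8.5% = 34.73%.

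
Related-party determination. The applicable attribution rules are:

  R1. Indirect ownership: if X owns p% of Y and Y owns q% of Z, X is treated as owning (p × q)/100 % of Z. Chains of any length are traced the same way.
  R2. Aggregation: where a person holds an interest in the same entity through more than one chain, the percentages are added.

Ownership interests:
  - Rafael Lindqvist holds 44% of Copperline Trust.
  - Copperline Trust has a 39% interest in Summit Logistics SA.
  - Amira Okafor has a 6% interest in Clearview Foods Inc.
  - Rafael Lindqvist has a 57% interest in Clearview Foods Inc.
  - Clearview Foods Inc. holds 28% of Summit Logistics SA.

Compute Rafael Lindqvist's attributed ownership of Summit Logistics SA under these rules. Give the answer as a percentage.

Chain via Copperline Trust (R1): 44% × 39% = 17.16% of Summit Logistics SA.
Chain via Clearview Foods Inc. (R1): 57% × 28% = 15.96% of Summit Logistics SA.
Aggregating (R2): 17.16% + 15.96% = 33.12%.

33.12%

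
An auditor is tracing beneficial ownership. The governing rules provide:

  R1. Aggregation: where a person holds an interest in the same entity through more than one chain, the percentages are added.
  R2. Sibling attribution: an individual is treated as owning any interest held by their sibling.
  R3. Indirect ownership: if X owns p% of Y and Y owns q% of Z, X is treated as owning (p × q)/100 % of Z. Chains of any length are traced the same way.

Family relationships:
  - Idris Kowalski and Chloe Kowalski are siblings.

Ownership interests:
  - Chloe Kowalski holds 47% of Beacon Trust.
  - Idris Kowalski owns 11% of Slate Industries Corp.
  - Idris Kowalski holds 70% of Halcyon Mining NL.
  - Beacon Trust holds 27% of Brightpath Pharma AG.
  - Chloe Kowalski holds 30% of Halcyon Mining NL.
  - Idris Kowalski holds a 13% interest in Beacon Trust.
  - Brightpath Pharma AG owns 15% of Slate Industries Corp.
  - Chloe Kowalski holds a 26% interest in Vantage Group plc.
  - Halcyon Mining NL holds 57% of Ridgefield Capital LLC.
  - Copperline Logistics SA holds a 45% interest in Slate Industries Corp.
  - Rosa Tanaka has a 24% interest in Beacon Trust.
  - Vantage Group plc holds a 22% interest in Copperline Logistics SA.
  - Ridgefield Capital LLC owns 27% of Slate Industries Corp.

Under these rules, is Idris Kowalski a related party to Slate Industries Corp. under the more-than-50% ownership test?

By sibling attribution (R2), Idris Kowalski is treated as also owning Chloe Kowalski's interest in Beacon Trust, giving 13% + 47% = 60%.
By sibling attribution (R2), Idris Kowalski is treated as also owning Chloe Kowalski's interest in Halcyon Mining NL, giving 70% + 30% = 100%.
By sibling attribution (R2), Idris Kowalski is treated as owning Chloe Kowalski's 26% interest in Vantage Group plc.
Chain via Beacon Trust → Brightpath Pharma AG (R3): 60% × 27% × 15% = 2.43% of Slate Industries Corp.
Chain via Halcyon Mining NL → Ridgefield Capital LLC (R3): 100% × 57% × 27% = 15.39% of Slate Industries Corp.
Direct interest in Slate Industries Corp: 11%.
Chain via Vantage Group plc → Copperline Logistics SA (R3): 26% × 22% × 45% = 2.574% of Slate Industries Corp.
Aggregating (R1): 2.43% + 15.39% + 11% + 2.574% = 31.394%.
31.394% does not exceed the 50% threshold, so Idris is not a related party to Slate Industries Corp.

No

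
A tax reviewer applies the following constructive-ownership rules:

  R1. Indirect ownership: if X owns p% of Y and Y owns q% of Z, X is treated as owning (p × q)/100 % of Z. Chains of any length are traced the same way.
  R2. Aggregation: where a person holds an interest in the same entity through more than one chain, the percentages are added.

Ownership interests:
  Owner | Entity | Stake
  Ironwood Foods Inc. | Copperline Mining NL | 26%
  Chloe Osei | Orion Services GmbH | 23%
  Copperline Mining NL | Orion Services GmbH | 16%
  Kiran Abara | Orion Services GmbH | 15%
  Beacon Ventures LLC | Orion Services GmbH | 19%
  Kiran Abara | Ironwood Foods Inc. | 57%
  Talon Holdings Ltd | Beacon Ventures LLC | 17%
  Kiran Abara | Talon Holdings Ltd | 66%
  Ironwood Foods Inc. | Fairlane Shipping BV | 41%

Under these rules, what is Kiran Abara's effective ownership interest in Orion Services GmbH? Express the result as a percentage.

Chain via Talon Holdings Ltd → Beacon Ventures LLC (R1): 66% × 17% × 19% = 2.1318% of Orion Services GmbH.
Chain via Ironwood Foods Inc. → Copperline Mining NL (R1): 57% × 26% × 16% = 2.3712% of Orion Services GmbH.
Direct interest in Orion Services GmbH: 15%.
Aggregating (R2): 2.1318% + 2.3712% + 15% = 19.503%.

19.503%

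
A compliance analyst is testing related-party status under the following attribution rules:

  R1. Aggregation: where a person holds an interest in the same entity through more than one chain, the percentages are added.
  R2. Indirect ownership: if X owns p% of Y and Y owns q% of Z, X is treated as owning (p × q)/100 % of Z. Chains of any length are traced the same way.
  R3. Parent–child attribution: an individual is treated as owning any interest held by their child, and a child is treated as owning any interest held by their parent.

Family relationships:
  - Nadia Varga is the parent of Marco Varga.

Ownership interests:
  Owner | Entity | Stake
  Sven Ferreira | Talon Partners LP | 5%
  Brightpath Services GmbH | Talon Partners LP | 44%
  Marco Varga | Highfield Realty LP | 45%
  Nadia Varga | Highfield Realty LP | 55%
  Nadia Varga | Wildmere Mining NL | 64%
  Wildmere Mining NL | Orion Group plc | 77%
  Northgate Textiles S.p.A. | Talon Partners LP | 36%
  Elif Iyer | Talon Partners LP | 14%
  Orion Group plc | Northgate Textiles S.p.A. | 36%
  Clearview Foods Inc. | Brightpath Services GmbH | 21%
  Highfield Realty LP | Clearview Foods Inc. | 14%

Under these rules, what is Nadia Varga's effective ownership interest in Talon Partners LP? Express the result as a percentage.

7.680288%

By parent–child attribution (R3), Nadia Varga is treated as also owning Marco Varga's interest in Highfield Realty LP, giving 55% + 45% = 100%.
Chain via Wildmere Mining NL → Orion Group plc → Northgate Textiles S.p.A. (R2): 64% × 77% × 36% × 36% = 6.386688% of Talon Partners LP.
Chain via Highfield Realty LP → Clearview Foods Inc. → Brightpath Services GmbH (R2): 100% × 14% × 21% × 44% = 1.2936% of Talon Partners LP.
Aggregating (R1): 6.386688% + 1.2936% = 7.680288%.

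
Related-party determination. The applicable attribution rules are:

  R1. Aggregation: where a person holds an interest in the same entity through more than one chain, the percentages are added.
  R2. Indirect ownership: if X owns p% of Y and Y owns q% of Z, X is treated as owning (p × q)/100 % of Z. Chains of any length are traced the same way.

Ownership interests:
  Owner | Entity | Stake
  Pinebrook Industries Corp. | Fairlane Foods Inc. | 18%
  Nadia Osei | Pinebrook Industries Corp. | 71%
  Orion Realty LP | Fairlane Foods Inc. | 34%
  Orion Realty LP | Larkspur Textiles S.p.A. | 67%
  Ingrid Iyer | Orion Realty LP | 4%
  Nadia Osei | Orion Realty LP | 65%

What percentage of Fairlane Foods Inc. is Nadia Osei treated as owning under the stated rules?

34.88%

Chain via Pinebrook Industries Corp. (R2): 71% × 18% = 12.78% of Fairlane Foods Inc.
Chain via Orion Realty LP (R2): 65% × 34% = 22.1% of Fairlane Foods Inc.
Aggregating (R1): 12.78% + 22.1% = 34.88%.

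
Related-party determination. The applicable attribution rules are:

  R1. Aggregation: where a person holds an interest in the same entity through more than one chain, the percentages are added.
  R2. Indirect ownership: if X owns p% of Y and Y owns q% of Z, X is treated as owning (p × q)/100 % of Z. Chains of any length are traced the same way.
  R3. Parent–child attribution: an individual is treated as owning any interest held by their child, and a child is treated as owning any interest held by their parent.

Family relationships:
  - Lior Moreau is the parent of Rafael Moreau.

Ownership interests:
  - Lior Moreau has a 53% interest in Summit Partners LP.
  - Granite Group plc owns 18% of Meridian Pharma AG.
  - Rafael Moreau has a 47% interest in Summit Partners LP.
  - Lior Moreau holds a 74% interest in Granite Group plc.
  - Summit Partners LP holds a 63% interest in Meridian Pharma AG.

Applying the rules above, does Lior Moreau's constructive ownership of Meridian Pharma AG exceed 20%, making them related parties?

By parent–child attribution (R3), Lior Moreau is treated as also owning Rafael Moreau's interest in Summit Partners LP, giving 53% + 47% = 100%.
Chain via Granite Group plc (R2): 74% × 18% = 13.32% of Meridian Pharma AG.
Chain via Summit Partners LP (R2): 100% × 63% = 63% of Meridian Pharma AG.
Aggregating (R1): 13.32% + 63% = 76.32%.
76.32% exceeds the 20% threshold, so Lior is a related party to Meridian Pharma AG.

Yes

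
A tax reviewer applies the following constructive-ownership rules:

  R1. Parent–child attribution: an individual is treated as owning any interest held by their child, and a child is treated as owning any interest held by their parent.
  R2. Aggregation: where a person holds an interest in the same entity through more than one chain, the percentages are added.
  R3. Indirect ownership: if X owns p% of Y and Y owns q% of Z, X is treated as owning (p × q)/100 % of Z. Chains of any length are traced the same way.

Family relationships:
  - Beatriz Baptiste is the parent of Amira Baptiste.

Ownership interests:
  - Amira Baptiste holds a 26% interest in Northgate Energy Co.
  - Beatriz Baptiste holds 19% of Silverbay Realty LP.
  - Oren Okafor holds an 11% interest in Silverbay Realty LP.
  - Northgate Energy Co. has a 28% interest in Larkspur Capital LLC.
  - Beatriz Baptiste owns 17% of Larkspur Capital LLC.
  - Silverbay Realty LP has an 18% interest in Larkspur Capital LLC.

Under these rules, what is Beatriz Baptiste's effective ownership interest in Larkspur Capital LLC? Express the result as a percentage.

By parent–child attribution (R1), Beatriz Baptiste is treated as owning Amira Baptiste's 26% interest in Northgate Energy Co.
Chain via Silverbay Realty LP (R3): 19% × 18% = 3.42% of Larkspur Capital LLC.
Direct interest in Larkspur Capital LLC: 17%.
Chain via Northgate Energy Co. (R3): 26% × 28% = 7.28% of Larkspur Capital LLC.
Aggregating (R2): 3.42% + 17% + 7.28% = 27.7%.

27.7%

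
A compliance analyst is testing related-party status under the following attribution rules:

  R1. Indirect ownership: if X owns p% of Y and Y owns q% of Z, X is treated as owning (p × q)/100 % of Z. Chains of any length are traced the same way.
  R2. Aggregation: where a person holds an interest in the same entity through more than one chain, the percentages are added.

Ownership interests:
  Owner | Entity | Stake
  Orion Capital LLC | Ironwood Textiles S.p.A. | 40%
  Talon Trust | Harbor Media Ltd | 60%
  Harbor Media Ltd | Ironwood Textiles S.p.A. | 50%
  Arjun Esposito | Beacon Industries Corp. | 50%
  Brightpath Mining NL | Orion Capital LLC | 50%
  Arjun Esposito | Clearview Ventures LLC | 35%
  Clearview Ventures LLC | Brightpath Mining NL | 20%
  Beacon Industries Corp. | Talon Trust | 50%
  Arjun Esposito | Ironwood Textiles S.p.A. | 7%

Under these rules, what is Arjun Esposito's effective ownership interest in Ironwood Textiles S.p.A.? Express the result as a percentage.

15.9%

Chain via Beacon Industries Corp. → Talon Trust → Harbor Media Ltd (R1): 50% × 50% × 60% × 50% = 7.5% of Ironwood Textiles S.p.A.
Chain via Clearview Ventures LLC → Brightpath Mining NL → Orion Capital LLC (R1): 35% × 20% × 50% × 40% = 1.4% of Ironwood Textiles S.p.A.
Direct interest in Ironwood Textiles S.p.A: 7%.
Aggregating (R2): 7.5% + 1.4% + 7% = 15.9%.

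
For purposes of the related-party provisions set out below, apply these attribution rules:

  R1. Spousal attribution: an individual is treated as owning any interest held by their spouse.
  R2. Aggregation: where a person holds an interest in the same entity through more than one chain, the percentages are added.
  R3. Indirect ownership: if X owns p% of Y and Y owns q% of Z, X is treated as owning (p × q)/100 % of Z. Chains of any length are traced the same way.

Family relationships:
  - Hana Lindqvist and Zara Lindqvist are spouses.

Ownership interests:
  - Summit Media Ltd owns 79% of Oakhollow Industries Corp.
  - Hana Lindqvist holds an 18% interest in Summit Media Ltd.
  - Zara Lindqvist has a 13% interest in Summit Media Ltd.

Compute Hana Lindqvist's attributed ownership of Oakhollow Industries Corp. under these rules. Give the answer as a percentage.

24.49%

By spousal attribution (R1), Hana Lindqvist is treated as also owning Zara Lindqvist's interest in Summit Media Ltd, giving 18% + 13% = 31%.
Chain via Summit Media Ltd (R3): 31% × 79% = 24.49% of Oakhollow Industries Corp.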